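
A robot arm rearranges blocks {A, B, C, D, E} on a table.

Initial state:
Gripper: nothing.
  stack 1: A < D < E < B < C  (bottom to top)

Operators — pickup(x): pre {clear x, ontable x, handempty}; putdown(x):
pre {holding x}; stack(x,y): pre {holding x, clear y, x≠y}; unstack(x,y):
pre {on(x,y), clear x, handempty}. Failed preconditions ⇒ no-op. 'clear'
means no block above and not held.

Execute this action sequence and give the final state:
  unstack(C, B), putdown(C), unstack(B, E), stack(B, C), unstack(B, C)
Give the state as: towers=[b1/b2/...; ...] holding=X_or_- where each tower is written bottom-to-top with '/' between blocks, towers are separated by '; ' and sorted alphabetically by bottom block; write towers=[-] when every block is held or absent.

towers=[A/D/E; C] holding=B

step 1 (unstack(C, B)): towers=[A/D/E/B] holding=C
step 2 (putdown(C)): towers=[A/D/E/B; C] holding=-
step 3 (unstack(B, E)): towers=[A/D/E; C] holding=B
step 4 (stack(B, C)): towers=[A/D/E; C/B] holding=-
step 5 (unstack(B, C)): towers=[A/D/E; C] holding=B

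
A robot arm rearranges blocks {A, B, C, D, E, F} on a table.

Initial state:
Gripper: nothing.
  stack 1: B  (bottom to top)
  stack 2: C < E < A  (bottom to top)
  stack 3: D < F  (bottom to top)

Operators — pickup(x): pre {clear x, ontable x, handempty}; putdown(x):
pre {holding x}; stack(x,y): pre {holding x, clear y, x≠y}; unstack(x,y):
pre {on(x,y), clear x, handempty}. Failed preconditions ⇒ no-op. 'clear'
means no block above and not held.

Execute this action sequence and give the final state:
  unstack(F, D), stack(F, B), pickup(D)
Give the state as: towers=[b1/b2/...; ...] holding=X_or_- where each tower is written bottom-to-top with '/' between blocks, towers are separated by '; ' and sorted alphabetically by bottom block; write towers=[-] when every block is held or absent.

step 1 (unstack(F, D)): towers=[B; C/E/A; D] holding=F
step 2 (stack(F, B)): towers=[B/F; C/E/A; D] holding=-
step 3 (pickup(D)): towers=[B/F; C/E/A] holding=D

towers=[B/F; C/E/A] holding=D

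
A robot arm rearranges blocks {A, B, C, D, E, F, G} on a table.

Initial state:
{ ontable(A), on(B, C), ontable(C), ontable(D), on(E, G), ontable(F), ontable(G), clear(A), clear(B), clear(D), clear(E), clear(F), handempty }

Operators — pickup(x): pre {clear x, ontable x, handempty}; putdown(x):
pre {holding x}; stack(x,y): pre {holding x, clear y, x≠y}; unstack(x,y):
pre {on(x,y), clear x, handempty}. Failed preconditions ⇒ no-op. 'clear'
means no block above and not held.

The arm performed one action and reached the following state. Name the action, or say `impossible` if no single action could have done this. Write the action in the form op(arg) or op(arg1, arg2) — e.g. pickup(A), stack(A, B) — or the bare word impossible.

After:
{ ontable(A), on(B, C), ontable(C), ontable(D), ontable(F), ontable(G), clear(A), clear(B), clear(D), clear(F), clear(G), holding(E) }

target: towers=[A; C/B; D; F; G] holding=E
     unstack(B, C) → towers=[A; C; D; F; G/E] holding=B
         pickup(F) → towers=[A; C/B; D; G/E] holding=F
         pickup(D) → towers=[A; C/B; F; G/E] holding=D
         pickup(A) → towers=[C/B; D; F; G/E] holding=A
     unstack(E, G) → towers=[A; C/B; D; F; G] holding=E  ← match

unstack(E, G)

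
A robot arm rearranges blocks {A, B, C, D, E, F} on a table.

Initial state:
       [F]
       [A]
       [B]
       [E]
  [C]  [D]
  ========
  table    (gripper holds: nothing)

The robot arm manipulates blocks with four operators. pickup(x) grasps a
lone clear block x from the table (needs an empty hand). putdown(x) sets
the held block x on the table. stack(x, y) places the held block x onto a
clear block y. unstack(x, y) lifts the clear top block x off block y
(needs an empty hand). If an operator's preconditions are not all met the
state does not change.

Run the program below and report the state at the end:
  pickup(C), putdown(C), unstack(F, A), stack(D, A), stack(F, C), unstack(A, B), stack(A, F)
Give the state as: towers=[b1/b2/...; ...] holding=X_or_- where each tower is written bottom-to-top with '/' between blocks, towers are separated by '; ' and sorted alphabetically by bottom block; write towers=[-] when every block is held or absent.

step 1 (pickup(C)): towers=[D/E/B/A/F] holding=C
step 2 (putdown(C)): towers=[C; D/E/B/A/F] holding=-
step 3 (unstack(F, A)): towers=[C; D/E/B/A] holding=F
step 4 (stack(D, A)) [no-op]: towers=[C; D/E/B/A] holding=F
step 5 (stack(F, C)): towers=[C/F; D/E/B/A] holding=-
step 6 (unstack(A, B)): towers=[C/F; D/E/B] holding=A
step 7 (stack(A, F)): towers=[C/F/A; D/E/B] holding=-

towers=[C/F/A; D/E/B] holding=-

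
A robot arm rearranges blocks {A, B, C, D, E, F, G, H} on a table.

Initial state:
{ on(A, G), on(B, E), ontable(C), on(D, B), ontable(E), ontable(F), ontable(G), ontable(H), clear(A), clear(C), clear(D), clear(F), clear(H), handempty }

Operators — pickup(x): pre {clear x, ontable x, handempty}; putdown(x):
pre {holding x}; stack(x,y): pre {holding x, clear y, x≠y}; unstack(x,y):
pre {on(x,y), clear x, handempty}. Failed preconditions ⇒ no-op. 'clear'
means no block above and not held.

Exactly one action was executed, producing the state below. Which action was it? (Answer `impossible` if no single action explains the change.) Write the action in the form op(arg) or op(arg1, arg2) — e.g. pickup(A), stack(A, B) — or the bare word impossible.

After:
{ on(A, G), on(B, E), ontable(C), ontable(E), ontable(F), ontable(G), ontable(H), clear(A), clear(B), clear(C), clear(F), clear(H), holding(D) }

unstack(D, B)

target: towers=[C; E/B; F; G/A; H] holding=D
     unstack(A, G) → towers=[C; E/B/D; F; G; H] holding=A
         pickup(H) → towers=[C; E/B/D; F; G/A] holding=H
         pickup(F) → towers=[C; E/B/D; G/A; H] holding=F
     unstack(D, B) → towers=[C; E/B; F; G/A; H] holding=D  ← match
         pickup(C) → towers=[E/B/D; F; G/A; H] holding=C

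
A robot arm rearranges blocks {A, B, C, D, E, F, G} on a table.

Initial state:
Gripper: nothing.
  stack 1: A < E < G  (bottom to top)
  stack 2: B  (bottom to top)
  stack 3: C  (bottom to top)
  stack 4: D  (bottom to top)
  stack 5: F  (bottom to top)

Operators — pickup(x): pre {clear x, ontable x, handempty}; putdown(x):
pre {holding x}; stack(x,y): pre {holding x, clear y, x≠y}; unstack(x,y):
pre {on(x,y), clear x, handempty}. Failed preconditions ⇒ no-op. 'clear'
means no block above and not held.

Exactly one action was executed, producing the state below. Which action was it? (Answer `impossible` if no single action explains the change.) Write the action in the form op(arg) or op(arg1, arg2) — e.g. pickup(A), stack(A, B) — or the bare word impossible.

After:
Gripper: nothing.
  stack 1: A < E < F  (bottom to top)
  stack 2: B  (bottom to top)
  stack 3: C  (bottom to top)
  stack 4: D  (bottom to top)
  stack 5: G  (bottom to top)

target: towers=[A/E/F; B; C; D; G] holding=-
         pickup(B) → towers=[A/E/G; C; D; F] holding=B
         pickup(F) → towers=[A/E/G; B; C; D] holding=F
     unstack(G, E) → towers=[A/E; B; C; D; F] holding=G
         pickup(D) → towers=[A/E/G; B; C; F] holding=D
         pickup(C) → towers=[A/E/G; B; D; F] holding=C
none of the 5 applicable actions match → impossible

impossible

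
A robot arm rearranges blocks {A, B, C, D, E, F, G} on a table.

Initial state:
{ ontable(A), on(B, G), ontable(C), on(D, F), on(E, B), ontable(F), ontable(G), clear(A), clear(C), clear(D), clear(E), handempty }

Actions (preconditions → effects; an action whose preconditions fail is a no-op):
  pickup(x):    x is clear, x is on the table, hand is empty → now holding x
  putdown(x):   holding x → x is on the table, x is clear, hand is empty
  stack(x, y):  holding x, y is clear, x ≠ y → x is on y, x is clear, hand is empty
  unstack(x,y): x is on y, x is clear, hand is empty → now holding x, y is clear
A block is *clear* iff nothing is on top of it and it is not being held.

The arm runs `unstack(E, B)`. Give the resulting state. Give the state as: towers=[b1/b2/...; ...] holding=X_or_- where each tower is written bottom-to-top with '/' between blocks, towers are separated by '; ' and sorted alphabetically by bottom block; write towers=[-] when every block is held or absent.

before: towers=[A; C; F/D; G/B/E] holding=-
pre[unstack(E, B)]: on(E,B) yes, clear(E) yes, handempty yes
all met → apply unstack(E, B)
after:  towers=[A; C; F/D; G/B] holding=E

towers=[A; C; F/D; G/B] holding=E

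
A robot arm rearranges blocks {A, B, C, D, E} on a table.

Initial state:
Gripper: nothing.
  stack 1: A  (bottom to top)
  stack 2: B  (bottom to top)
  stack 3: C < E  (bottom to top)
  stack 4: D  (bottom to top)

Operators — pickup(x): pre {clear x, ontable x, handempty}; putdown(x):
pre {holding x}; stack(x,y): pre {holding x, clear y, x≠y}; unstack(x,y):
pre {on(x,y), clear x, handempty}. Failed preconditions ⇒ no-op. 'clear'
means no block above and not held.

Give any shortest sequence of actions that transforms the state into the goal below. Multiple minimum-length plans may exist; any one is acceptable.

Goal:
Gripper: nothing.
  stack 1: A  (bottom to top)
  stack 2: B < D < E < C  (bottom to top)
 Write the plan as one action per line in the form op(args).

step 1 (pickup(D)): towers=[A; B; C/E] holding=D
step 2 (stack(D, B)): towers=[A; B/D; C/E] holding=-
step 3 (unstack(E, C)): towers=[A; B/D; C] holding=E
step 4 (stack(E, D)): towers=[A; B/D/E; C] holding=-
step 5 (pickup(C)): towers=[A; B/D/E] holding=C
step 6 (stack(C, E)): towers=[A; B/D/E/C] holding=-
goal check: towers=[A; B/D/E/C] holding=- — reached (length 6, optimal by BFS)

pickup(D)
stack(D, B)
unstack(E, C)
stack(E, D)
pickup(C)
stack(C, E)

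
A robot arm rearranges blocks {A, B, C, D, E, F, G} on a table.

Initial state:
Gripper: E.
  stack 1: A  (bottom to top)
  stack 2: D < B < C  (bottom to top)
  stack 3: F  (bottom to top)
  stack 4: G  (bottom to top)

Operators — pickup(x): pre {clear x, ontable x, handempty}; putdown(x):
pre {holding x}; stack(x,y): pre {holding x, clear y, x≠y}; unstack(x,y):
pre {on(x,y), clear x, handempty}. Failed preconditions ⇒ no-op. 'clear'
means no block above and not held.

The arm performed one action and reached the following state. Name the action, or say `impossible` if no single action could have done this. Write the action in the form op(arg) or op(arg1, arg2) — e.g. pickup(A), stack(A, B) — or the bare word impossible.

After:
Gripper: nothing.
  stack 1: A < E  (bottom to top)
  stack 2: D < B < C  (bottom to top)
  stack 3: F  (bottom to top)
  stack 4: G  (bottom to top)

target: towers=[A/E; D/B/C; F; G] holding=-
        putdown(E) → towers=[A; D/B/C; E; F; G] holding=-
       stack(E, F) → towers=[A; D/B/C; F/E; G] holding=-
       stack(E, G) → towers=[A; D/B/C; F; G/E] holding=-
       stack(E, A) → towers=[A/E; D/B/C; F; G] holding=-  ← match
       stack(E, C) → towers=[A; D/B/C/E; F; G] holding=-

stack(E, A)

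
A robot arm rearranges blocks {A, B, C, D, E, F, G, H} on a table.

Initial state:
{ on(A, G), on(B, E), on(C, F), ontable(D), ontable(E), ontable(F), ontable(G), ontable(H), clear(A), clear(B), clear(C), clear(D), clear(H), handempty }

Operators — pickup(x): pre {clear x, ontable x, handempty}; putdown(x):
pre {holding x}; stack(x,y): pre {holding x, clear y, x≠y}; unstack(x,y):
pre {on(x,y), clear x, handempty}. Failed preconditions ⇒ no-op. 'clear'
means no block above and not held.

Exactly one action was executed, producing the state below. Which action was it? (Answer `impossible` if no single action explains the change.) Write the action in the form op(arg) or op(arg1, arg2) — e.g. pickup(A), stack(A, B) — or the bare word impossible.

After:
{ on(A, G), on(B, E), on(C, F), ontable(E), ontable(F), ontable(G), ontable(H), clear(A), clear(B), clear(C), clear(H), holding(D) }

target: towers=[E/B; F/C; G/A; H] holding=D
     unstack(A, G) → towers=[D; E/B; F/C; G; H] holding=A
         pickup(H) → towers=[D; E/B; F/C; G/A] holding=H
     unstack(B, E) → towers=[D; E; F/C; G/A; H] holding=B
         pickup(D) → towers=[E/B; F/C; G/A; H] holding=D  ← match
     unstack(C, F) → towers=[D; E/B; F; G/A; H] holding=C

pickup(D)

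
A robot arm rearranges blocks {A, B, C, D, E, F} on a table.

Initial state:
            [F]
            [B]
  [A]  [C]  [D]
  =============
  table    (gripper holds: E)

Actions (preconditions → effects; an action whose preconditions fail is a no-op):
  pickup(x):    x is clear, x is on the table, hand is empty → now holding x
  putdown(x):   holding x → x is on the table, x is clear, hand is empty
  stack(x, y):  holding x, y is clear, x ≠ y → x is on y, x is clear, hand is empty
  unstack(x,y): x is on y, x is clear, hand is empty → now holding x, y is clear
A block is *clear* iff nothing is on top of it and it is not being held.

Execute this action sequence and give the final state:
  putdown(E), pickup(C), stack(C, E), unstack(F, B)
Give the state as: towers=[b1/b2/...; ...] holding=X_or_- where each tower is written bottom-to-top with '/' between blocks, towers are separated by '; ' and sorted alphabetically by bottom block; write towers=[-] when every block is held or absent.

step 1 (putdown(E)): towers=[A; C; D/B/F; E] holding=-
step 2 (pickup(C)): towers=[A; D/B/F; E] holding=C
step 3 (stack(C, E)): towers=[A; D/B/F; E/C] holding=-
step 4 (unstack(F, B)): towers=[A; D/B; E/C] holding=F

towers=[A; D/B; E/C] holding=F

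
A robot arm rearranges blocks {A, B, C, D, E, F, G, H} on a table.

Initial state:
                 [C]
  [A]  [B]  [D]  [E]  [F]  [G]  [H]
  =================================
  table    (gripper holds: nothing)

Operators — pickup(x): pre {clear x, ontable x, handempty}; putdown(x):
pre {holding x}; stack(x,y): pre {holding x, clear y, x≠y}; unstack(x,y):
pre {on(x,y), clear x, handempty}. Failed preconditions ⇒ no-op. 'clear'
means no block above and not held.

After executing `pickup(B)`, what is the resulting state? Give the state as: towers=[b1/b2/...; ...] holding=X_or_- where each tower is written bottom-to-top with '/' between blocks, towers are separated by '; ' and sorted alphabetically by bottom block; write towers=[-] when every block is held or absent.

towers=[A; D; E/C; F; G; H] holding=B

before: towers=[A; B; D; E/C; F; G; H] holding=-
pre[pickup(B)]: clear(B) ok, ontable(B) ok, handempty ok
all met → apply pickup(B)
after:  towers=[A; D; E/C; F; G; H] holding=B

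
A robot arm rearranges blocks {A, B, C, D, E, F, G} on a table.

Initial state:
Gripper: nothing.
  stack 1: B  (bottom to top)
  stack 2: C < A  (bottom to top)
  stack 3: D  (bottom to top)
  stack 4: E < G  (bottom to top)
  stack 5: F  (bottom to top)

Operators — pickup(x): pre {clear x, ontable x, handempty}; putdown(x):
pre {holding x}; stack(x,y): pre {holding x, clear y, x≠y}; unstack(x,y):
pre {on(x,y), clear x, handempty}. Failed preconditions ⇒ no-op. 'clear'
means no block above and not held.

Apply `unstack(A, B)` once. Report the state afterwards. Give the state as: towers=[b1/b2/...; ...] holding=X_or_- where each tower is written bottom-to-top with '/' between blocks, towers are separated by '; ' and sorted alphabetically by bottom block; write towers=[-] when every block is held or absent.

before: towers=[B; C/A; D; E/G; F] holding=-
pre[unstack(A, B)]: on(A,B) fail, clear(A) ok, handempty ok
on(A,B) unmet → unstack(A, B) is a no-op
after:  towers=[B; C/A; D; E/G; F] holding=-

towers=[B; C/A; D; E/G; F] holding=-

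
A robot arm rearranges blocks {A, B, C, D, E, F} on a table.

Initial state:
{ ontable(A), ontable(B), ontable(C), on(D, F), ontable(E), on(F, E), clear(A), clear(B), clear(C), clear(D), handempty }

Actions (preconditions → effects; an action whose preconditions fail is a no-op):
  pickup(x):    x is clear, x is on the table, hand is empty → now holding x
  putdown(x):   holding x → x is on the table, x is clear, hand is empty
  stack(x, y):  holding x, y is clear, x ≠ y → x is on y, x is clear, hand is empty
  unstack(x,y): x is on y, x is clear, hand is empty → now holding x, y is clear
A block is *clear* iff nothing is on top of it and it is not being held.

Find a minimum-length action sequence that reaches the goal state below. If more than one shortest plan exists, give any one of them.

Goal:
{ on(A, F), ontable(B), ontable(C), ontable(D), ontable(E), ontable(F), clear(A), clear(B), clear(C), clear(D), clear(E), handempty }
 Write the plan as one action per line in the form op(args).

step 1 (unstack(D, F)): towers=[A; B; C; E/F] holding=D
step 2 (putdown(D)): towers=[A; B; C; D; E/F] holding=-
step 3 (unstack(F, E)): towers=[A; B; C; D; E] holding=F
step 4 (putdown(F)): towers=[A; B; C; D; E; F] holding=-
step 5 (pickup(A)): towers=[B; C; D; E; F] holding=A
step 6 (stack(A, F)): towers=[B; C; D; E; F/A] holding=-
goal check: towers=[B; C; D; E; F/A] holding=- — reached (length 6, optimal by BFS)

unstack(D, F)
putdown(D)
unstack(F, E)
putdown(F)
pickup(A)
stack(A, F)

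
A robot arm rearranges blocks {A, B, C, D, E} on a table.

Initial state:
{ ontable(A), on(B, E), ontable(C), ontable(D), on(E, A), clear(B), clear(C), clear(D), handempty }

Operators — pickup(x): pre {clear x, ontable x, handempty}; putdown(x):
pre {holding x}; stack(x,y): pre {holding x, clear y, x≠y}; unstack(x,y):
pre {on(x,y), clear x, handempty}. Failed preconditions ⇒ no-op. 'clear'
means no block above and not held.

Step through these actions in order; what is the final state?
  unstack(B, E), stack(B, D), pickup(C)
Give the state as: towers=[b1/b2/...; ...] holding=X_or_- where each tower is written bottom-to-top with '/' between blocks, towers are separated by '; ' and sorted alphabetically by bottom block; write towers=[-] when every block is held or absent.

step 1 (unstack(B, E)): towers=[A/E; C; D] holding=B
step 2 (stack(B, D)): towers=[A/E; C; D/B] holding=-
step 3 (pickup(C)): towers=[A/E; D/B] holding=C

towers=[A/E; D/B] holding=C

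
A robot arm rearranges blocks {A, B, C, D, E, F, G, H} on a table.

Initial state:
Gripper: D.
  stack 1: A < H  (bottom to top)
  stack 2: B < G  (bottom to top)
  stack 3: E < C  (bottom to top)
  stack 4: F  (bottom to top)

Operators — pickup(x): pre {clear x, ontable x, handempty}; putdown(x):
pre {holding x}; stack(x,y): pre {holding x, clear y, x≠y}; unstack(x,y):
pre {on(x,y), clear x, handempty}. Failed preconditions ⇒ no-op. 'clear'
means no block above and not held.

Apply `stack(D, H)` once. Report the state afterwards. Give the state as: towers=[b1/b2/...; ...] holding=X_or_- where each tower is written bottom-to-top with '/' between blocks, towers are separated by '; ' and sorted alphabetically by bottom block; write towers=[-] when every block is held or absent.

before: towers=[A/H; B/G; E/C; F] holding=D
pre[stack(D, H)]: holding(D) ok, clear(H) ok, D≠H ok
all met → apply stack(D, H)
after:  towers=[A/H/D; B/G; E/C; F] holding=-

towers=[A/H/D; B/G; E/C; F] holding=-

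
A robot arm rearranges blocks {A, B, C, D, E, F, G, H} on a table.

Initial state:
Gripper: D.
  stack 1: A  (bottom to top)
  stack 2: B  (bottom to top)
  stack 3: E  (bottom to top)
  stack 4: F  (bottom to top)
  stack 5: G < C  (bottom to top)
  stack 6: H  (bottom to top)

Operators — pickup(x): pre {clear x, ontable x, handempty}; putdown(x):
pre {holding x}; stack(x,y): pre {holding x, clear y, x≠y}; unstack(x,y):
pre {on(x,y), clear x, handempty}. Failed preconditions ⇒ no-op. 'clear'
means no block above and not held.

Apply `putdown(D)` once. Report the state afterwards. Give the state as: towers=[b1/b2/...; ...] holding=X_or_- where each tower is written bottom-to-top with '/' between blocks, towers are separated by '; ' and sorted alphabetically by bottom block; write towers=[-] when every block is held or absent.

before: towers=[A; B; E; F; G/C; H] holding=D
pre[putdown(D)]: holding(D) ✓
all met → apply putdown(D)
after:  towers=[A; B; D; E; F; G/C; H] holding=-

towers=[A; B; D; E; F; G/C; H] holding=-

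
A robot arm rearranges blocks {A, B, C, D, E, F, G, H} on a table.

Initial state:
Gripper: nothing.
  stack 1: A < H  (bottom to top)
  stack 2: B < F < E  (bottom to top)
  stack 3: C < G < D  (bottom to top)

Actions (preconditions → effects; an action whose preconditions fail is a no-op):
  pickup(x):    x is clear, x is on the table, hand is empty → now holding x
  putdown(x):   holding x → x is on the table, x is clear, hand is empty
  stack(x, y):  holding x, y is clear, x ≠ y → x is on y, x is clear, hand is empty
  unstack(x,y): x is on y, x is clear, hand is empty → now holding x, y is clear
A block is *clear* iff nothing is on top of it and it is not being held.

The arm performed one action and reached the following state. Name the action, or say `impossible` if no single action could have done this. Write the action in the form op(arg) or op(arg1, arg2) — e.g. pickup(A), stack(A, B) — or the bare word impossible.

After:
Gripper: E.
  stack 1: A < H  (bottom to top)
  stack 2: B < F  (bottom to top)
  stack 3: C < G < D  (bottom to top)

target: towers=[A/H; B/F; C/G/D] holding=E
     unstack(E, F) → towers=[A/H; B/F; C/G/D] holding=E  ← match
     unstack(H, A) → towers=[A; B/F/E; C/G/D] holding=H
     unstack(D, G) → towers=[A/H; B/F/E; C/G] holding=D

unstack(E, F)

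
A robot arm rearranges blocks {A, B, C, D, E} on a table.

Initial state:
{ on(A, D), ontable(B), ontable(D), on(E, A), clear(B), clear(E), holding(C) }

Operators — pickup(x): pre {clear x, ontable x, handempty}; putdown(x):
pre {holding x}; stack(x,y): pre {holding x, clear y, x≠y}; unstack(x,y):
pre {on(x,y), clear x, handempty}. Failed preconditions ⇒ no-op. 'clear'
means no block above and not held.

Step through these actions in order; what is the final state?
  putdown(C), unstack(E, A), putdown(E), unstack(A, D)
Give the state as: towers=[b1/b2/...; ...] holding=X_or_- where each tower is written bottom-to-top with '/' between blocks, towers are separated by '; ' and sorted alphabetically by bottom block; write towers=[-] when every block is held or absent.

towers=[B; C; D; E] holding=A

step 1 (putdown(C)): towers=[B; C; D/A/E] holding=-
step 2 (unstack(E, A)): towers=[B; C; D/A] holding=E
step 3 (putdown(E)): towers=[B; C; D/A; E] holding=-
step 4 (unstack(A, D)): towers=[B; C; D; E] holding=A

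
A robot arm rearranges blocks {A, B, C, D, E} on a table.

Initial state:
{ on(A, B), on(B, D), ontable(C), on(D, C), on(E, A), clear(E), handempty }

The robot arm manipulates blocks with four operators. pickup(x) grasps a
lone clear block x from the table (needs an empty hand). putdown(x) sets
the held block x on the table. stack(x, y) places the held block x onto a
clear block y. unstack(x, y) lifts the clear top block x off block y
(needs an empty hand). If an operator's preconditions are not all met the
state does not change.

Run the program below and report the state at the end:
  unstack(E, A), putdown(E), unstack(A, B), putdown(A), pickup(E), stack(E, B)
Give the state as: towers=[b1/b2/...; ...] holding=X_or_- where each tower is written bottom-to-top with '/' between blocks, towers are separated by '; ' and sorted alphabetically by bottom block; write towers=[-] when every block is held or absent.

step 1 (unstack(E, A)): towers=[C/D/B/A] holding=E
step 2 (putdown(E)): towers=[C/D/B/A; E] holding=-
step 3 (unstack(A, B)): towers=[C/D/B; E] holding=A
step 4 (putdown(A)): towers=[A; C/D/B; E] holding=-
step 5 (pickup(E)): towers=[A; C/D/B] holding=E
step 6 (stack(E, B)): towers=[A; C/D/B/E] holding=-

towers=[A; C/D/B/E] holding=-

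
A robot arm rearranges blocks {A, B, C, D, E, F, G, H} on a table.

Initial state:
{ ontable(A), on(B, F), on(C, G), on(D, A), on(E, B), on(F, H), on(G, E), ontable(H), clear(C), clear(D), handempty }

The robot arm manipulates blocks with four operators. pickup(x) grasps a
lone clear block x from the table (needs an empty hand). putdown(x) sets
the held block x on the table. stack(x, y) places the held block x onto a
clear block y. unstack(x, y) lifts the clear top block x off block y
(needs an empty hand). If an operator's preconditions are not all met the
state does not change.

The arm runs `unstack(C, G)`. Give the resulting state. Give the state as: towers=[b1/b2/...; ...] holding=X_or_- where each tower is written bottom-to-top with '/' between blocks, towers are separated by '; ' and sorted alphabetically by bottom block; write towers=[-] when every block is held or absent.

before: towers=[A/D; H/F/B/E/G/C] holding=-
pre[unstack(C, G)]: on(C,G) ✓, clear(C) ✓, handempty ✓
all met → apply unstack(C, G)
after:  towers=[A/D; H/F/B/E/G] holding=C

towers=[A/D; H/F/B/E/G] holding=C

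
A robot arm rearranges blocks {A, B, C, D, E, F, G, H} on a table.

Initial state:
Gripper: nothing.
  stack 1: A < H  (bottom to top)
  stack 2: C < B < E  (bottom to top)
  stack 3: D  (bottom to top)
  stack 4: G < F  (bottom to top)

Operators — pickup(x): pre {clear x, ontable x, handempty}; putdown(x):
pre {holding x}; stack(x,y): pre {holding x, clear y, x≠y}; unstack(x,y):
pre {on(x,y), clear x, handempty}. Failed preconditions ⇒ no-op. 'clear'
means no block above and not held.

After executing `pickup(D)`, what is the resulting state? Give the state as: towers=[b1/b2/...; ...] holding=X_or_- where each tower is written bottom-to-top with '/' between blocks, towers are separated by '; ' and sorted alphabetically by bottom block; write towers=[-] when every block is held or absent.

before: towers=[A/H; C/B/E; D; G/F] holding=-
pre[pickup(D)]: clear(D) ok, ontable(D) ok, handempty ok
all met → apply pickup(D)
after:  towers=[A/H; C/B/E; G/F] holding=D

towers=[A/H; C/B/E; G/F] holding=D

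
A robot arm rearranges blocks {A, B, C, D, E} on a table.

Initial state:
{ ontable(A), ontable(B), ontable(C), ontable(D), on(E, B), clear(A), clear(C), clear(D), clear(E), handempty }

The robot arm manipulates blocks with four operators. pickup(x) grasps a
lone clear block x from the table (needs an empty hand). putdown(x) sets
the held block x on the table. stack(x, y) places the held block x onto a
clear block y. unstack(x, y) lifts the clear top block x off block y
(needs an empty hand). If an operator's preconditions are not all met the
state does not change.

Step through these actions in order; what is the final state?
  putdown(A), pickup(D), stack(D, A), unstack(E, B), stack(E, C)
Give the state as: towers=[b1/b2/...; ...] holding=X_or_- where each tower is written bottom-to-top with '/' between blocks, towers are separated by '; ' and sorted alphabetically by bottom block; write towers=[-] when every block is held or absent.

towers=[A/D; B; C/E] holding=-

step 1 (putdown(A)) [no-op]: towers=[A; B/E; C; D] holding=-
step 2 (pickup(D)): towers=[A; B/E; C] holding=D
step 3 (stack(D, A)): towers=[A/D; B/E; C] holding=-
step 4 (unstack(E, B)): towers=[A/D; B; C] holding=E
step 5 (stack(E, C)): towers=[A/D; B; C/E] holding=-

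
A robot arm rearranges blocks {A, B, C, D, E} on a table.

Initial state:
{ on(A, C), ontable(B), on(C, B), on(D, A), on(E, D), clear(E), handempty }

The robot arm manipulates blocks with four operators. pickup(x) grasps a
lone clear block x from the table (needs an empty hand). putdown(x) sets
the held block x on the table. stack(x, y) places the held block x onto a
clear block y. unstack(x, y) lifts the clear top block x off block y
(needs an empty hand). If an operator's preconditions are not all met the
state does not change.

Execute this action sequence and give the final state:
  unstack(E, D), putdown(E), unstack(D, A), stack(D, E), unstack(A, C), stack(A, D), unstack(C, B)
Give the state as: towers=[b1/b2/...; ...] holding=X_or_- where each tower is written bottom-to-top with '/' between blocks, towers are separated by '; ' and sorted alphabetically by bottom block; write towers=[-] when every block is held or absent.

step 1 (unstack(E, D)): towers=[B/C/A/D] holding=E
step 2 (putdown(E)): towers=[B/C/A/D; E] holding=-
step 3 (unstack(D, A)): towers=[B/C/A; E] holding=D
step 4 (stack(D, E)): towers=[B/C/A; E/D] holding=-
step 5 (unstack(A, C)): towers=[B/C; E/D] holding=A
step 6 (stack(A, D)): towers=[B/C; E/D/A] holding=-
step 7 (unstack(C, B)): towers=[B; E/D/A] holding=C

towers=[B; E/D/A] holding=C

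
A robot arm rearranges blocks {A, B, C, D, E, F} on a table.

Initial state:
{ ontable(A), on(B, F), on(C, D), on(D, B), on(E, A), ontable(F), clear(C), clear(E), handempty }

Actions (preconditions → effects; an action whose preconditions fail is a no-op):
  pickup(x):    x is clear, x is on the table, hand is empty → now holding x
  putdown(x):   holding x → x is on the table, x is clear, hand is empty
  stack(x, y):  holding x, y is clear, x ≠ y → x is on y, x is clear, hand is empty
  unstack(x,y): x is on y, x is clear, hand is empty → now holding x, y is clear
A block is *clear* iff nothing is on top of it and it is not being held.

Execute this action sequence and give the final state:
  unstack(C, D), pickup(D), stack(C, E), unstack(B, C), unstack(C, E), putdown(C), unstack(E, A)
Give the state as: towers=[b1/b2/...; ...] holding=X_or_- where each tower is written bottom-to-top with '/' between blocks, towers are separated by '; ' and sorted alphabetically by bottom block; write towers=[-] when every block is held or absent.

towers=[A; C; F/B/D] holding=E

step 1 (unstack(C, D)): towers=[A/E; F/B/D] holding=C
step 2 (pickup(D)) [no-op]: towers=[A/E; F/B/D] holding=C
step 3 (stack(C, E)): towers=[A/E/C; F/B/D] holding=-
step 4 (unstack(B, C)) [no-op]: towers=[A/E/C; F/B/D] holding=-
step 5 (unstack(C, E)): towers=[A/E; F/B/D] holding=C
step 6 (putdown(C)): towers=[A/E; C; F/B/D] holding=-
step 7 (unstack(E, A)): towers=[A; C; F/B/D] holding=E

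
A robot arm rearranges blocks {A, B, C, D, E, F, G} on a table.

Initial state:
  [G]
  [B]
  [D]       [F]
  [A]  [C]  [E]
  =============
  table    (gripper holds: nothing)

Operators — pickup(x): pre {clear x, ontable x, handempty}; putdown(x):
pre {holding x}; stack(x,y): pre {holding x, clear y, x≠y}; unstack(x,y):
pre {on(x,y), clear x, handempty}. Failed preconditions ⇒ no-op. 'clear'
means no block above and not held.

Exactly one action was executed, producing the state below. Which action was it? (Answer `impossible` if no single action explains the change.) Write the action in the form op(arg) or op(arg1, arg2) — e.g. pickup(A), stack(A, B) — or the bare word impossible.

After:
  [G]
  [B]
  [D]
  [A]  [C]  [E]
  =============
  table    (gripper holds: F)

target: towers=[A/D/B/G; C; E] holding=F
     unstack(F, E) → towers=[A/D/B/G; C; E] holding=F  ← match
     unstack(G, B) → towers=[A/D/B; C; E/F] holding=G
         pickup(C) → towers=[A/D/B/G; E/F] holding=C

unstack(F, E)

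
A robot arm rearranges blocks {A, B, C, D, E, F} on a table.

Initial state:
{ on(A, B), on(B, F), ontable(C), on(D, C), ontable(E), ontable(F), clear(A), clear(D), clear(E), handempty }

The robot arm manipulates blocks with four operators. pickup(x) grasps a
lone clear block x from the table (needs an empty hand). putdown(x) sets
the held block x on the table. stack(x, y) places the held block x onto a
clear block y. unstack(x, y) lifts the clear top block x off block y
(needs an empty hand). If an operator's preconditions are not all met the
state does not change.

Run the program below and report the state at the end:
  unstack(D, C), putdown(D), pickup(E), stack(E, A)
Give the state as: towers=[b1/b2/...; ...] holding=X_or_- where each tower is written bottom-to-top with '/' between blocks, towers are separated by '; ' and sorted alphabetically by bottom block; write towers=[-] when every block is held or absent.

step 1 (unstack(D, C)): towers=[C; E; F/B/A] holding=D
step 2 (putdown(D)): towers=[C; D; E; F/B/A] holding=-
step 3 (pickup(E)): towers=[C; D; F/B/A] holding=E
step 4 (stack(E, A)): towers=[C; D; F/B/A/E] holding=-

towers=[C; D; F/B/A/E] holding=-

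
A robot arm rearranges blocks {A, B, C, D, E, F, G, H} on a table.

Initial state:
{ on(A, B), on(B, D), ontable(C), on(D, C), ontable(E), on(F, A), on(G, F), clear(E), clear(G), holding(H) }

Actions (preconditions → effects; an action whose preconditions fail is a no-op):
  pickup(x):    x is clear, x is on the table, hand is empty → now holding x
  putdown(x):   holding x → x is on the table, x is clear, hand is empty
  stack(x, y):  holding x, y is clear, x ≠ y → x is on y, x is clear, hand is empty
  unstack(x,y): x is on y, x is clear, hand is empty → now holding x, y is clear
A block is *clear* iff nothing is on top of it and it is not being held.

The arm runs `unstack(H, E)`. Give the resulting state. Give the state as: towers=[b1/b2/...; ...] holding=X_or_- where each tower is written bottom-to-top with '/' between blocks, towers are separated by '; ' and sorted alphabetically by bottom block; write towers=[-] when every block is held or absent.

before: towers=[C/D/B/A/F/G; E] holding=H
pre[unstack(H, E)]: on(H,E) ✗, clear(H) ✗, handempty ✗
on(H,E), clear(H), handempty unmet → unstack(H, E) is a no-op
after:  towers=[C/D/B/A/F/G; E] holding=H

towers=[C/D/B/A/F/G; E] holding=H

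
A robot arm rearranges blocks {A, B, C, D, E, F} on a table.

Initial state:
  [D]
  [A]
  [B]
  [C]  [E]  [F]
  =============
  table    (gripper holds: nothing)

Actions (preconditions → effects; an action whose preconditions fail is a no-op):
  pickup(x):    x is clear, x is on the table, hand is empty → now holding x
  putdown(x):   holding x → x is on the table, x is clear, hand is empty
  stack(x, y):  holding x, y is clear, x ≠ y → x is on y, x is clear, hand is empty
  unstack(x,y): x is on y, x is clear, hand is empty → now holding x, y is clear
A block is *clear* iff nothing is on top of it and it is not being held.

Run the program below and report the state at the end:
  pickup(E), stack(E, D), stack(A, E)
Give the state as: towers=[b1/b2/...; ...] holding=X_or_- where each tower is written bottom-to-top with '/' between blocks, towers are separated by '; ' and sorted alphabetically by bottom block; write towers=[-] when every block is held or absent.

step 1 (pickup(E)): towers=[C/B/A/D; F] holding=E
step 2 (stack(E, D)): towers=[C/B/A/D/E; F] holding=-
step 3 (stack(A, E)) [no-op]: towers=[C/B/A/D/E; F] holding=-

towers=[C/B/A/D/E; F] holding=-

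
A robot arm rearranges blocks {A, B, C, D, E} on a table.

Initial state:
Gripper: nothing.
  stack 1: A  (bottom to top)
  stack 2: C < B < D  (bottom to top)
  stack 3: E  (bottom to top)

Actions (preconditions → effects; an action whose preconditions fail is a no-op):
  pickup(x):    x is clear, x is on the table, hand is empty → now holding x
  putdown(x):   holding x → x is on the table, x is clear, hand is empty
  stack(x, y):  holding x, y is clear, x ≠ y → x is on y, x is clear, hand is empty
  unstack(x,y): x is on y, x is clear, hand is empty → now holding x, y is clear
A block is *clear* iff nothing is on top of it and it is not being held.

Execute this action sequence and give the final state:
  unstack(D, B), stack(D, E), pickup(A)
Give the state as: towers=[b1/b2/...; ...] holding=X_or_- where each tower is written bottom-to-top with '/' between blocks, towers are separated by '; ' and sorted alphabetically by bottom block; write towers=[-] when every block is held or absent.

towers=[C/B; E/D] holding=A

step 1 (unstack(D, B)): towers=[A; C/B; E] holding=D
step 2 (stack(D, E)): towers=[A; C/B; E/D] holding=-
step 3 (pickup(A)): towers=[C/B; E/D] holding=A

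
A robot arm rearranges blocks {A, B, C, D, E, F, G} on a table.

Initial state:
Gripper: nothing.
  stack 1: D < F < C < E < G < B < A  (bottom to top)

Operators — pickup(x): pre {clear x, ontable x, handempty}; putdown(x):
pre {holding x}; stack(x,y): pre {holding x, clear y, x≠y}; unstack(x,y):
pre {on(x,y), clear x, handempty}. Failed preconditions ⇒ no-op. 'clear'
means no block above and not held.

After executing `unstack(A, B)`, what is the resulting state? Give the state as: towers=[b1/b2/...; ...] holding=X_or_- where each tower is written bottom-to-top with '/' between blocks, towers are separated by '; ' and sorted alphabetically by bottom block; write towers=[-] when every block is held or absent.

before: towers=[D/F/C/E/G/B/A] holding=-
pre[unstack(A, B)]: on(A,B) ✓, clear(A) ✓, handempty ✓
all met → apply unstack(A, B)
after:  towers=[D/F/C/E/G/B] holding=A

towers=[D/F/C/E/G/B] holding=A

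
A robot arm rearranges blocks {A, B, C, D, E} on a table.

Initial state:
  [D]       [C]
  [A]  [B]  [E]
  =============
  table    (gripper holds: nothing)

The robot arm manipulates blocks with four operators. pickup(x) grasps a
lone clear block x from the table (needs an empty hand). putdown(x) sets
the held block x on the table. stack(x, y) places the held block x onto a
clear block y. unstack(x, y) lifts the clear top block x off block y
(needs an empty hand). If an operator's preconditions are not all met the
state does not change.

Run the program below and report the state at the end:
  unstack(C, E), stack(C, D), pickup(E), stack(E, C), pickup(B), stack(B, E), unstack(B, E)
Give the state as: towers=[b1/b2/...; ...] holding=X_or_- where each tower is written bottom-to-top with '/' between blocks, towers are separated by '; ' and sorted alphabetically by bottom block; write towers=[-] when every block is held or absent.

towers=[A/D/C/E] holding=B

step 1 (unstack(C, E)): towers=[A/D; B; E] holding=C
step 2 (stack(C, D)): towers=[A/D/C; B; E] holding=-
step 3 (pickup(E)): towers=[A/D/C; B] holding=E
step 4 (stack(E, C)): towers=[A/D/C/E; B] holding=-
step 5 (pickup(B)): towers=[A/D/C/E] holding=B
step 6 (stack(B, E)): towers=[A/D/C/E/B] holding=-
step 7 (unstack(B, E)): towers=[A/D/C/E] holding=B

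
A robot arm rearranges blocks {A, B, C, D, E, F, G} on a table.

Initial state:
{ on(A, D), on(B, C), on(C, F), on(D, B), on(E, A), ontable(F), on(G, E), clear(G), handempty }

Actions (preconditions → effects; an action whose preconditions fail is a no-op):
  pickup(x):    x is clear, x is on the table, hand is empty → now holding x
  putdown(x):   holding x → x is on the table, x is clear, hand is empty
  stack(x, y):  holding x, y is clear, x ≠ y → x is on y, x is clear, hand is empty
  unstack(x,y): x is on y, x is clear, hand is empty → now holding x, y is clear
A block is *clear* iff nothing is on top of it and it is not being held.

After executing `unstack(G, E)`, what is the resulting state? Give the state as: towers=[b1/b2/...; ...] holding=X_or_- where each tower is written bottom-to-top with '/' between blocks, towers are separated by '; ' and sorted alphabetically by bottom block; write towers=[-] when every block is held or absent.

before: towers=[F/C/B/D/A/E/G] holding=-
pre[unstack(G, E)]: on(G,E) yes, clear(G) yes, handempty yes
all met → apply unstack(G, E)
after:  towers=[F/C/B/D/A/E] holding=G

towers=[F/C/B/D/A/E] holding=G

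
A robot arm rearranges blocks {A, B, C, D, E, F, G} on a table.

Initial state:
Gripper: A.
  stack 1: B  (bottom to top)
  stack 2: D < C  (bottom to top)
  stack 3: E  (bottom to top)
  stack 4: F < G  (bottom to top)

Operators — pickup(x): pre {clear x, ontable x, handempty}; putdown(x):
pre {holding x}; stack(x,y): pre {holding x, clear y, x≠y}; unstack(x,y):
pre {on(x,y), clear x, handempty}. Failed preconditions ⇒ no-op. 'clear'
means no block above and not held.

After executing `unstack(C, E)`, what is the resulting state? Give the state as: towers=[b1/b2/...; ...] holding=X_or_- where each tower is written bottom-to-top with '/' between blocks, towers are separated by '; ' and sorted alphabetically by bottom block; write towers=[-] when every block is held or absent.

towers=[B; D/C; E; F/G] holding=A

before: towers=[B; D/C; E; F/G] holding=A
pre[unstack(C, E)]: on(C,E) ✗, clear(C) ✓, handempty ✗
on(C,E), handempty unmet → unstack(C, E) is a no-op
after:  towers=[B; D/C; E; F/G] holding=A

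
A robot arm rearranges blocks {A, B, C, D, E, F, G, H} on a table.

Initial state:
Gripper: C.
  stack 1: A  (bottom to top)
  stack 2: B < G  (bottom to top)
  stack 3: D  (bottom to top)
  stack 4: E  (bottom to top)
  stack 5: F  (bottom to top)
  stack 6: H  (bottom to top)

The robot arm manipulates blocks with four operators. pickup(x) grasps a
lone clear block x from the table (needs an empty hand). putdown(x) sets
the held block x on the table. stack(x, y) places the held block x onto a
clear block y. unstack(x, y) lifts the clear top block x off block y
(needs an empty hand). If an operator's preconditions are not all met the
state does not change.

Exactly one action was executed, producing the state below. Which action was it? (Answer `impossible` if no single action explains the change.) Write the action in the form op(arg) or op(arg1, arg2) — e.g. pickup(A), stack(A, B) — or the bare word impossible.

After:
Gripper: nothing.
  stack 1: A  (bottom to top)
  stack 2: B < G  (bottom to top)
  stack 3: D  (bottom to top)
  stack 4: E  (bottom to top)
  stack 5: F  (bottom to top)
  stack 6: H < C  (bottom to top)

stack(C, H)

target: towers=[A; B/G; D; E; F; H/C] holding=-
        putdown(C) → towers=[A; B/G; C; D; E; F; H] holding=-
       stack(C, G) → towers=[A; B/G/C; D; E; F; H] holding=-
       stack(C, A) → towers=[A/C; B/G; D; E; F; H] holding=-
       stack(C, E) → towers=[A; B/G; D; E/C; F; H] holding=-
       stack(C, H) → towers=[A; B/G; D; E; F; H/C] holding=-  ← match
       stack(C, F) → towers=[A; B/G; D; E; F/C; H] holding=-
       stack(C, D) → towers=[A; B/G; D/C; E; F; H] holding=-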